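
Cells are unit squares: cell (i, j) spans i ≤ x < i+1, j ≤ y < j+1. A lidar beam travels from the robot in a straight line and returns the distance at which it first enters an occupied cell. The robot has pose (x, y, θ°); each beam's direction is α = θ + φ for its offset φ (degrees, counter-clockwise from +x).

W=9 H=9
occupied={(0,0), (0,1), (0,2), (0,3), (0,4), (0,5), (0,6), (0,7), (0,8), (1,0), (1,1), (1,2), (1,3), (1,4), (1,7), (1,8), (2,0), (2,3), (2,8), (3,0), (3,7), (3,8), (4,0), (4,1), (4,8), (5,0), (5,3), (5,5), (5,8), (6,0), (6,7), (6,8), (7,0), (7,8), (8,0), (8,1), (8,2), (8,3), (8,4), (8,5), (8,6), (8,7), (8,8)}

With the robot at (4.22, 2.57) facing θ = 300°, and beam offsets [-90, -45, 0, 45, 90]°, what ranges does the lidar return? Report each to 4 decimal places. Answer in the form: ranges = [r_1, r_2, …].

beam 1: φ=-90°, α=210°
  direction (-0.8660, -0.5000); cell (4,2); t to first gridline: x 0.2540, y 1.1400 (then +1.1547 / +2.0000)
    (3,2) via x @ 0.2540
    (3,1) via y @ 1.1400
    (2,1) via x @ 1.4087
    (1,1) via x @ 2.5634  # hit
  → r_1 = 2.5634
beam 2: φ=-45°, α=255°
  direction (-0.2588, -0.9659); cell (4,2); t to first gridline: x 0.8500, y 0.5901 (then +3.8637 / +1.0353)
    (4,1) via y @ 0.5901  # hit
  → r_2 = 0.5901
beam 3: φ=0°, α=300°
  direction (0.5000, -0.8660); cell (4,2); t to first gridline: x 1.5600, y 0.6582 (then +2.0000 / +1.1547)
    (4,1) via y @ 0.6582  # hit
  → r_3 = 0.6582
beam 4: φ=45°, α=345°
  direction (0.9659, -0.2588); cell (4,2); t to first gridline: x 0.8075, y 2.2023 (then +1.0353 / +3.8637)
    (5,2) via x @ 0.8075
    (6,2) via x @ 1.8428
    (6,1) via y @ 2.2023
    (7,1) via x @ 2.8781
    (8,1) via x @ 3.9133  # hit
  → r_4 = 3.9133
beam 5: φ=90°, α=30°
  direction (0.8660, 0.5000); cell (4,2); t to first gridline: x 0.9007, y 0.8600 (then +1.1547 / +2.0000)
    (4,3) via y @ 0.8600
    (5,3) via x @ 0.9007  # hit
  → r_5 = 0.9007

ranges = [2.5634, 0.5901, 0.6582, 3.9133, 0.9007]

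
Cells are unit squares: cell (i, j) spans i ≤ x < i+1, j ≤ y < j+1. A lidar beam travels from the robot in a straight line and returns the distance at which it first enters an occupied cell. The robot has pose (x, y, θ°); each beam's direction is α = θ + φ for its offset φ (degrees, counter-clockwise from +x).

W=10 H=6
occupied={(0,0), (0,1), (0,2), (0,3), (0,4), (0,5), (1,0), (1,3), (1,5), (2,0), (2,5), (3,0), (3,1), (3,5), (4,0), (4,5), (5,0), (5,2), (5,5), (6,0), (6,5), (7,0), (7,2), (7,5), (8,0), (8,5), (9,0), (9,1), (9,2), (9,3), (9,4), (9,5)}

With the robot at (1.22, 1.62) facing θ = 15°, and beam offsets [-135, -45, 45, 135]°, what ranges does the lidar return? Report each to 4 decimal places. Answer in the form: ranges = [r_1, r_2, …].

ranges = [0.4400, 1.2400, 3.9029, 0.2540]

beam 1: φ=-135°, α=240°
  cosα=-0.5000 sinα=-0.8660 | (1,1) | tMaxX 0.4400 tMaxY 0.7159 | tΔX 2.0000 tΔY 1.1547
    t=0.4400 [x] (0,1) — stop
  → r_1 = 0.4400
beam 2: φ=-45°, α=330°
  cosα=0.8660 sinα=-0.5000 | (1,1) | tMaxX 0.9007 tMaxY 1.2400 | tΔX 1.1547 tΔY 2.0000
    t=0.9007 [x] (2,1)
    t=1.2400 [y] (2,0) — stop
  → r_2 = 1.2400
beam 3: φ=45°, α=60°
  cosα=0.5000 sinα=0.8660 | (1,1) | tMaxX 1.5600 tMaxY 0.4388 | tΔX 2.0000 tΔY 1.1547
    t=0.4388 [y] (1,2)
    t=1.5600 [x] (2,2)
    t=1.5935 [y] (2,3)
    t=2.7482 [y] (2,4)
    t=3.5600 [x] (3,4)
    t=3.9029 [y] (3,5) — stop
  → r_3 = 3.9029
beam 4: φ=135°, α=150°
  cosα=-0.8660 sinα=0.5000 | (1,1) | tMaxX 0.2540 tMaxY 0.7600 | tΔX 1.1547 tΔY 2.0000
    t=0.2540 [x] (0,1) — stop
  → r_4 = 0.2540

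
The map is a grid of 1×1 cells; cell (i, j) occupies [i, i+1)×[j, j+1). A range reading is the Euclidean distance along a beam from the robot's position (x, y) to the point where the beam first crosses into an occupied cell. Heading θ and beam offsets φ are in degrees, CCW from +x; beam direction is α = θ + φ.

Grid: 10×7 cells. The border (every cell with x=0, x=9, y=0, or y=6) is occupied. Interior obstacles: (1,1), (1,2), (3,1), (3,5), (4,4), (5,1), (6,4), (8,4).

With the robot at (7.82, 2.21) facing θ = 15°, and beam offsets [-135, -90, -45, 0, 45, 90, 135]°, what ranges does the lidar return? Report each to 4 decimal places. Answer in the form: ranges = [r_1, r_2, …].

ranges = [1.3972, 1.2527, 1.3625, 1.2216, 2.0669, 3.9237, 3.5800]

beam 1: φ=-135°, α=240°
  direction (-0.5000, -0.8660); cell (7,2); t to first gridline: x 1.6400, y 0.2425 (then +2.0000 / +1.1547)
    (7,1) via y @ 0.2425
    (7,0) via y @ 1.3972  # hit
  → r_1 = 1.3972
beam 2: φ=-90°, α=285°
  direction (0.2588, -0.9659); cell (7,2); t to first gridline: x 0.6955, y 0.2174 (then +3.8637 / +1.0353)
    (7,1) via y @ 0.2174
    (8,1) via x @ 0.6955
    (8,0) via y @ 1.2527  # hit
  → r_2 = 1.2527
beam 3: φ=-45°, α=330°
  direction (0.8660, -0.5000); cell (7,2); t to first gridline: x 0.2078, y 0.4200 (then +1.1547 / +2.0000)
    (8,2) via x @ 0.2078
    (8,1) via y @ 0.4200
    (9,1) via x @ 1.3625  # hit
  → r_3 = 1.3625
beam 4: φ=0°, α=15°
  direction (0.9659, 0.2588); cell (7,2); t to first gridline: x 0.1863, y 3.0523 (then +1.0353 / +3.8637)
    (8,2) via x @ 0.1863
    (9,2) via x @ 1.2216  # hit
  → r_4 = 1.2216
beam 5: φ=45°, α=60°
  direction (0.5000, 0.8660); cell (7,2); t to first gridline: x 0.3600, y 0.9122 (then +2.0000 / +1.1547)
    (8,2) via x @ 0.3600
    (8,3) via y @ 0.9122
    (8,4) via y @ 2.0669  # hit
  → r_5 = 2.0669
beam 6: φ=90°, α=105°
  direction (-0.2588, 0.9659); cell (7,2); t to first gridline: x 3.1682, y 0.8179 (then +3.8637 / +1.0353)
    (7,3) via y @ 0.8179
    (7,4) via y @ 1.8531
    (7,5) via y @ 2.8884
    (6,5) via x @ 3.1682
    (6,6) via y @ 3.9237  # hit
  → r_6 = 3.9237
beam 7: φ=135°, α=150°
  direction (-0.8660, 0.5000); cell (7,2); t to first gridline: x 0.9469, y 1.5800 (then +1.1547 / +2.0000)
    (6,2) via x @ 0.9469
    (6,3) via y @ 1.5800
    (5,3) via x @ 2.1016
    (4,3) via x @ 3.2563
    (4,4) via y @ 3.5800  # hit
  → r_7 = 3.5800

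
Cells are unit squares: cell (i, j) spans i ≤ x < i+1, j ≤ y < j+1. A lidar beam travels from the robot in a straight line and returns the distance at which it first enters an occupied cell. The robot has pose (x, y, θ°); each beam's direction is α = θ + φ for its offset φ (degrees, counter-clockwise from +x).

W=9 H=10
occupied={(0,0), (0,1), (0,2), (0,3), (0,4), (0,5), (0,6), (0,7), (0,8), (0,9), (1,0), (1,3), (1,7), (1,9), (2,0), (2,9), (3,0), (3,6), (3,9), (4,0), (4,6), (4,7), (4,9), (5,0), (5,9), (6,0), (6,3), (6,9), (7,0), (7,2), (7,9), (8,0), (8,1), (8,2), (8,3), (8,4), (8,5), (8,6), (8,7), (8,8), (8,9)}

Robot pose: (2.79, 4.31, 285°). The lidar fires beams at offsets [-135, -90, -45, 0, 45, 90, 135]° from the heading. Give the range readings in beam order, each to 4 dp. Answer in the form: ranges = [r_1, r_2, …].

beam 1: φ=-135°, α=150°
  dir = (cos 150°, sin 150°) = (-0.8660, 0.5000); from cell (2,4)
  next x-line at t=0.9122, next y-line at t=1.3800; Δt_x=1.1547, Δt_y=2.0000
    x: enter (1,4) at t=0.9122
    y: enter (1,5) at t=1.3800
    x: enter (0,5) at t=2.0669 ← occupied
  → r_1 = 2.0669
beam 2: φ=-90°, α=195°
  dir = (cos 195°, sin 195°) = (-0.9659, -0.2588); from cell (2,4)
  next x-line at t=0.8179, next y-line at t=1.1977; Δt_x=1.0353, Δt_y=3.8637
    x: enter (1,4) at t=0.8179
    y: enter (1,3) at t=1.1977 ← occupied
  → r_2 = 1.1977
beam 3: φ=-45°, α=240°
  dir = (cos 240°, sin 240°) = (-0.5000, -0.8660); from cell (2,4)
  next x-line at t=1.5800, next y-line at t=0.3580; Δt_x=2.0000, Δt_y=1.1547
    y: enter (2,3) at t=0.3580
    y: enter (2,2) at t=1.5127
    x: enter (1,2) at t=1.5800
    y: enter (1,1) at t=2.6674
    x: enter (0,1) at t=3.5800 ← occupied
  → r_3 = 3.5800
beam 4: φ=0°, α=285°
  dir = (cos 285°, sin 285°) = (0.2588, -0.9659); from cell (2,4)
  next x-line at t=0.8114, next y-line at t=0.3209; Δt_x=3.8637, Δt_y=1.0353
    y: enter (2,3) at t=0.3209
    x: enter (3,3) at t=0.8114
    y: enter (3,2) at t=1.3562
    y: enter (3,1) at t=2.3915
    y: enter (3,0) at t=3.4268 ← occupied
  → r_4 = 3.4268
beam 5: φ=45°, α=330°
  dir = (cos 330°, sin 330°) = (0.8660, -0.5000); from cell (2,4)
  next x-line at t=0.2425, next y-line at t=0.6200; Δt_x=1.1547, Δt_y=2.0000
    x: enter (3,4) at t=0.2425
    y: enter (3,3) at t=0.6200
    x: enter (4,3) at t=1.3972
    x: enter (5,3) at t=2.5519
    y: enter (5,2) at t=2.6200
    x: enter (6,2) at t=3.7066
    y: enter (6,1) at t=4.6200
    x: enter (7,1) at t=4.8613
    x: enter (8,1) at t=6.0160 ← occupied
  → r_5 = 6.0160
beam 6: φ=90°, α=15°
  dir = (cos 15°, sin 15°) = (0.9659, 0.2588); from cell (2,4)
  next x-line at t=0.2174, next y-line at t=2.6660; Δt_x=1.0353, Δt_y=3.8637
    x: enter (3,4) at t=0.2174
    x: enter (4,4) at t=1.2527
    x: enter (5,4) at t=2.2880
    y: enter (5,5) at t=2.6660
    x: enter (6,5) at t=3.3232
    x: enter (7,5) at t=4.3585
    x: enter (8,5) at t=5.3938 ← occupied
  → r_6 = 5.3938
beam 7: φ=135°, α=60°
  dir = (cos 60°, sin 60°) = (0.5000, 0.8660); from cell (2,4)
  next x-line at t=0.4200, next y-line at t=0.7967; Δt_x=2.0000, Δt_y=1.1547
    x: enter (3,4) at t=0.4200
    y: enter (3,5) at t=0.7967
    y: enter (3,6) at t=1.9514 ← occupied
  → r_7 = 1.9514

ranges = [2.0669, 1.1977, 3.5800, 3.4268, 6.0160, 5.3938, 1.9514]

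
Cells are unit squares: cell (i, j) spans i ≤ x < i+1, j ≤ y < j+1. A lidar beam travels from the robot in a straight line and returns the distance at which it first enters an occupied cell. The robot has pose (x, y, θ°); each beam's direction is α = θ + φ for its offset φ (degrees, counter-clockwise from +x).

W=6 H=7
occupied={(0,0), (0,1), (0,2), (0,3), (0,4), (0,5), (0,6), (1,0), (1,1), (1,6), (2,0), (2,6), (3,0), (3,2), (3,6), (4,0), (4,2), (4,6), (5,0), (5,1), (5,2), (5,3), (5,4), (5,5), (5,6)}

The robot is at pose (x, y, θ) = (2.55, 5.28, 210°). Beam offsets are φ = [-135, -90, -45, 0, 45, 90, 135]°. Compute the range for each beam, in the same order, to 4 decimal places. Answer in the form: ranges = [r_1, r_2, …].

ranges = [0.7454, 0.8314, 1.6047, 1.7898, 3.3957, 2.6327, 2.5364]

beam 1: φ=-135°, α=75°
  d=(0.2588,0.9659)  start (2,5)  tX=1.7387 tY=0.7454  stride 1/|dx|=3.8637 1/|dy|=1.0353
    cross y-line → (2,6), t=0.7454 (wall)
  → r_1 = 0.7454
beam 2: φ=-90°, α=120°
  d=(-0.5000,0.8660)  start (2,5)  tX=1.1000 tY=0.8314  stride 1/|dx|=2.0000 1/|dy|=1.1547
    cross y-line → (2,6), t=0.8314 (wall)
  → r_2 = 0.8314
beam 3: φ=-45°, α=165°
  d=(-0.9659,0.2588)  start (2,5)  tX=0.5694 tY=2.7819  stride 1/|dx|=1.0353 1/|dy|=3.8637
    cross x-line → (1,5), t=0.5694
    cross x-line → (0,5), t=1.6047 (wall)
  → r_3 = 1.6047
beam 4: φ=0°, α=210°
  d=(-0.8660,-0.5000)  start (2,5)  tX=0.6351 tY=0.5600  stride 1/|dx|=1.1547 1/|dy|=2.0000
    cross y-line → (2,4), t=0.5600
    cross x-line → (1,4), t=0.6351
    cross x-line → (0,4), t=1.7898 (wall)
  → r_4 = 1.7898
beam 5: φ=45°, α=255°
  d=(-0.2588,-0.9659)  start (2,5)  tX=2.1250 tY=0.2899  stride 1/|dx|=3.8637 1/|dy|=1.0353
    cross y-line → (2,4), t=0.2899
    cross y-line → (2,3), t=1.3252
    cross x-line → (1,3), t=2.1250
    cross y-line → (1,2), t=2.3604
    cross y-line → (1,1), t=3.3957 (wall)
  → r_5 = 3.3957
beam 6: φ=90°, α=300°
  d=(0.5000,-0.8660)  start (2,5)  tX=0.9000 tY=0.3233  stride 1/|dx|=2.0000 1/|dy|=1.1547
    cross y-line → (2,4), t=0.3233
    cross x-line → (3,4), t=0.9000
    cross y-line → (3,3), t=1.4780
    cross y-line → (3,2), t=2.6327 (wall)
  → r_6 = 2.6327
beam 7: φ=135°, α=345°
  d=(0.9659,-0.2588)  start (2,5)  tX=0.4659 tY=1.0818  stride 1/|dx|=1.0353 1/|dy|=3.8637
    cross x-line → (3,5), t=0.4659
    cross y-line → (3,4), t=1.0818
    cross x-line → (4,4), t=1.5012
    cross x-line → (5,4), t=2.5364 (wall)
  → r_7 = 2.5364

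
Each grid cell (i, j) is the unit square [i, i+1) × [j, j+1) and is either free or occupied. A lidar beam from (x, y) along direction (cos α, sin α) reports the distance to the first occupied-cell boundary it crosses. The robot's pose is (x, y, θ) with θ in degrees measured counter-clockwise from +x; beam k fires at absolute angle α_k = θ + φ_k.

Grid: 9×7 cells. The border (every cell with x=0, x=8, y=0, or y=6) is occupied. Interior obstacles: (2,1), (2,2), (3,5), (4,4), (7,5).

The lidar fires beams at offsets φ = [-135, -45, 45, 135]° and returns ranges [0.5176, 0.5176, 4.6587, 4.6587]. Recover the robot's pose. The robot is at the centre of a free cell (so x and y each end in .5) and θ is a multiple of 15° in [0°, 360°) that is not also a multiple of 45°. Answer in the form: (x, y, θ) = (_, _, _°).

Candidates: 30 free-cell centres × 16 headings = 480 poses. Raycast each; keep the one whose scan matches to 4 dp.
  (2.5, 5.5, 285°): beam 1 = 1.0000 ≠ 0.5176 ✗
  (1.5, 1.5, 150°): beam 2 = 1.9319 ≠ 0.5176 ✗
  (7.5, 1.5, 105°): beam 1 = 0.5774 ≠ 0.5176 ✗
  (1.5, 5.5, 300°): beam 2 = 1.9319 ≠ 0.5176 ✗
  …
  (3.5, 1.5, 330°): r_1=0.5176, r_2=0.5176, r_3=4.6587, r_4=4.6587 — all match ✓
Unique over the lattice → pose = (3.5, 1.5, 330°).

(x, y, θ) = (3.5, 1.5, 330°)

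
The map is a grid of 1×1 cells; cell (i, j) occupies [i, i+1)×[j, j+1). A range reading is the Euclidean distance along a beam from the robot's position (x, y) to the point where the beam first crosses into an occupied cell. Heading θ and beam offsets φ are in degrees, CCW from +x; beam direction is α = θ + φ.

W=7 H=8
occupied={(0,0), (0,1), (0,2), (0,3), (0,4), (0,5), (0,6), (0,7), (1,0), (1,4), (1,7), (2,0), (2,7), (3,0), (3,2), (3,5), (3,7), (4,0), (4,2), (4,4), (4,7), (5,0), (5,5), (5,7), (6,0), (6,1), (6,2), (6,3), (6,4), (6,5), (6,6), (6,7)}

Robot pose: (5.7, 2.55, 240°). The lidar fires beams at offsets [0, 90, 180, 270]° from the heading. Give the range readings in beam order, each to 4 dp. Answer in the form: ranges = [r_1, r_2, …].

beam 1: φ=0°, α=240°
  dir = (cos 240°, sin 240°) = (-0.5000, -0.8660); from cell (5,2)
  next x-line at t=1.4000, next y-line at t=0.6351; Δt_x=2.0000, Δt_y=1.1547
    y: enter (5,1) at t=0.6351
    x: enter (4,1) at t=1.4000
    y: enter (4,0) at t=1.7898 ← occupied
  → r_1 = 1.7898
beam 2: φ=90°, α=330°
  dir = (cos 330°, sin 330°) = (0.8660, -0.5000); from cell (5,2)
  next x-line at t=0.3464, next y-line at t=1.1000; Δt_x=1.1547, Δt_y=2.0000
    x: enter (6,2) at t=0.3464 ← occupied
  → r_2 = 0.3464
beam 3: φ=180°, α=60°
  dir = (cos 60°, sin 60°) = (0.5000, 0.8660); from cell (5,2)
  next x-line at t=0.6000, next y-line at t=0.5196; Δt_x=2.0000, Δt_y=1.1547
    y: enter (5,3) at t=0.5196
    x: enter (6,3) at t=0.6000 ← occupied
  → r_3 = 0.6000
beam 4: φ=270°, α=150°
  dir = (cos 150°, sin 150°) = (-0.8660, 0.5000); from cell (5,2)
  next x-line at t=0.8083, next y-line at t=0.9000; Δt_x=1.1547, Δt_y=2.0000
    x: enter (4,2) at t=0.8083 ← occupied
  → r_4 = 0.8083

ranges = [1.7898, 0.3464, 0.6000, 0.8083]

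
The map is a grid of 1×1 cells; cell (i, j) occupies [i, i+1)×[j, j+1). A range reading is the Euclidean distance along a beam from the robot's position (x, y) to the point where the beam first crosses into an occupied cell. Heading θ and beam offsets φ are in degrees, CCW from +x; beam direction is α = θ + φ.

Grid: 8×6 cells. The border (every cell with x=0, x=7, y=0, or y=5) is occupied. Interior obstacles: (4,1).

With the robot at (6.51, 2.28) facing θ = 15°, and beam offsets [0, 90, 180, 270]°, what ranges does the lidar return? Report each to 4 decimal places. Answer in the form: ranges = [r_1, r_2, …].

beam 1: φ=0°, α=15°
  direction (0.9659, 0.2588); cell (6,2); t to first gridline: x 0.5073, y 2.7819 (then +1.0353 / +3.8637)
    (7,2) via x @ 0.5073  # hit
  → r_1 = 0.5073
beam 2: φ=90°, α=105°
  direction (-0.2588, 0.9659); cell (6,2); t to first gridline: x 1.9705, y 0.7454 (then +3.8637 / +1.0353)
    (6,3) via y @ 0.7454
    (6,4) via y @ 1.7807
    (5,4) via x @ 1.9705
    (5,5) via y @ 2.8160  # hit
  → r_2 = 2.8160
beam 3: φ=180°, α=195°
  direction (-0.9659, -0.2588); cell (6,2); t to first gridline: x 0.5280, y 1.0818 (then +1.0353 / +3.8637)
    (5,2) via x @ 0.5280
    (5,1) via y @ 1.0818
    (4,1) via x @ 1.5633  # hit
  → r_3 = 1.5633
beam 4: φ=270°, α=285°
  direction (0.2588, -0.9659); cell (6,2); t to first gridline: x 1.8932, y 0.2899 (then +3.8637 / +1.0353)
    (6,1) via y @ 0.2899
    (6,0) via y @ 1.3252  # hit
  → r_4 = 1.3252

ranges = [0.5073, 2.8160, 1.5633, 1.3252]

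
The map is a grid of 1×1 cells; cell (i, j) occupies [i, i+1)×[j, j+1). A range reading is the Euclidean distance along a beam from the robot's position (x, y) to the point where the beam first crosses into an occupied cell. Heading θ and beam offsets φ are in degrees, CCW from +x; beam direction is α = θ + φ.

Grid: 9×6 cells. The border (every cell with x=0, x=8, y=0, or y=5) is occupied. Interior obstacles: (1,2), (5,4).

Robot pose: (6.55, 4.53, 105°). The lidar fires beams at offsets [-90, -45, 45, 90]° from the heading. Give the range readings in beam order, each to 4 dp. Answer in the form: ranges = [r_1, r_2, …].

ranges = [1.5012, 0.5427, 0.6351, 0.5694]

beam 1: φ=-90°, α=15°
  direction (0.9659, 0.2588); cell (6,4); t to first gridline: x 0.4659, y 1.8159 (then +1.0353 / +3.8637)
    (7,4) via x @ 0.4659
    (8,4) via x @ 1.5012  # hit
  → r_1 = 1.5012
beam 2: φ=-45°, α=60°
  direction (0.5000, 0.8660); cell (6,4); t to first gridline: x 0.9000, y 0.5427 (then +2.0000 / +1.1547)
    (6,5) via y @ 0.5427  # hit
  → r_2 = 0.5427
beam 3: φ=45°, α=150°
  direction (-0.8660, 0.5000); cell (6,4); t to first gridline: x 0.6351, y 0.9400 (then +1.1547 / +2.0000)
    (5,4) via x @ 0.6351  # hit
  → r_3 = 0.6351
beam 4: φ=90°, α=195°
  direction (-0.9659, -0.2588); cell (6,4); t to first gridline: x 0.5694, y 2.0478 (then +1.0353 / +3.8637)
    (5,4) via x @ 0.5694  # hit
  → r_4 = 0.5694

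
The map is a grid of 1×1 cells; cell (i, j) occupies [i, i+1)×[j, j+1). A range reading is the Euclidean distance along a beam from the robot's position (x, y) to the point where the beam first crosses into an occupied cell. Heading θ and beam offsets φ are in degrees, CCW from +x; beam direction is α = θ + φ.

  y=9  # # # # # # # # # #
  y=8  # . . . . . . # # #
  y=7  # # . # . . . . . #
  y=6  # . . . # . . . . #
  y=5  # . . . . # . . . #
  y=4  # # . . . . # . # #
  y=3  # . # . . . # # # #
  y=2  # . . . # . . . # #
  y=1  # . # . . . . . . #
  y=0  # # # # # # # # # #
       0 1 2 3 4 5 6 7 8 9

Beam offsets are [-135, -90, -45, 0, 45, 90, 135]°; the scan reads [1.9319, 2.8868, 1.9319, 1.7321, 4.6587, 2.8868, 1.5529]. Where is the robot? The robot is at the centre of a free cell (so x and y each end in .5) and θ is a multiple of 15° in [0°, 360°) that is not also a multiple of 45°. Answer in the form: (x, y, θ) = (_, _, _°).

(x, y, θ) = (3.5, 4.5, 60°)

Candidates: 48 free-cell centres × 16 headings = 768 poses. Raycast each; keep the one whose scan matches to 4 dp.
  (1.5, 8.5, 150°): beam 2 = 0.5774 ≠ 2.8868 ✗
  (8.5, 1.5, 120°): beam 1 = 0.5176 ≠ 1.9319 ✗
  (6.5, 6.5, 75°): beam 1 = 2.8868 ≠ 1.9319 ✗
  …
  (3.5, 4.5, 60°): r_1=1.9319, r_2=2.8868, r_3=1.9319, r_4=1.7321, r_5=4.6587, r_6=2.8868, r_7=1.5529 — all match ✓
Unique over the lattice → pose = (3.5, 4.5, 60°).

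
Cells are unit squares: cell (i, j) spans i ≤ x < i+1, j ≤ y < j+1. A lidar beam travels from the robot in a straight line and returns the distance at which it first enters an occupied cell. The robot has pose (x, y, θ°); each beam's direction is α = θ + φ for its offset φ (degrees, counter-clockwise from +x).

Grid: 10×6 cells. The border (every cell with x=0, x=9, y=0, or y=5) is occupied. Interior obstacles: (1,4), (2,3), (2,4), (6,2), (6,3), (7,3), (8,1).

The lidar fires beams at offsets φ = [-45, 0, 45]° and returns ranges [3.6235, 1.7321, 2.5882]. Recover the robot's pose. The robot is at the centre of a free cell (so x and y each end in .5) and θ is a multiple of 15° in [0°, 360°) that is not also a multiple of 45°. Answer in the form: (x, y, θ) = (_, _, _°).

(x, y, θ) = (3.5, 1.5, 120°)

The pose lattice has 25·16 = 400 candidates. Test each by forward raycasting.
  (4.5, 3.5, 120°): beam 1 = 1.5529 ≠ 3.6235 ✗
  (8.5, 3.5, 210°): beam 1 = 0.5176 ≠ 3.6235 ✗
  (7.5, 1.5, 105°): beam 1 = 3.0000 ≠ 3.6235 ✗
  (2.5, 1.5, 345°): beam 1 = 0.5774 ≠ 3.6235 ✗
  …
  (3.5, 1.5, 120°): r_1=3.6235, r_2=1.7321, r_3=2.5882 — all match ✓
No second candidate reproduces the full scan.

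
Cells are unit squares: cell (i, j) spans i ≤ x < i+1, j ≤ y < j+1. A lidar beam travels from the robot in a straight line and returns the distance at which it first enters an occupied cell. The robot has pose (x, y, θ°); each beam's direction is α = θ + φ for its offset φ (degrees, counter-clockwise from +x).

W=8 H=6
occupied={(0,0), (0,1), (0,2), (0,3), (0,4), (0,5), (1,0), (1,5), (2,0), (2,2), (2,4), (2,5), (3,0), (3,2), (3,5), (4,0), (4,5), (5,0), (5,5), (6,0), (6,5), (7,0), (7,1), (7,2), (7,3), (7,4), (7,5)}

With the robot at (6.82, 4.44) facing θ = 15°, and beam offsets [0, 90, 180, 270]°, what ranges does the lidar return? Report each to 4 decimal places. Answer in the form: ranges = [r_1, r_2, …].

beam 1: φ=0°, α=15°
  cosα=0.9659 sinα=0.2588 | (6,4) | tMaxX 0.1863 tMaxY 2.1637 | tΔX 1.0353 tΔY 3.8637
    t=0.1863 [x] (7,4) — stop
  → r_1 = 0.1863
beam 2: φ=90°, α=105°
  cosα=-0.2588 sinα=0.9659 | (6,4) | tMaxX 3.1682 tMaxY 0.5798 | tΔX 3.8637 tΔY 1.0353
    t=0.5798 [y] (6,5) — stop
  → r_2 = 0.5798
beam 3: φ=180°, α=195°
  cosα=-0.9659 sinα=-0.2588 | (6,4) | tMaxX 0.8489 tMaxY 1.7000 | tΔX 1.0353 tΔY 3.8637
    t=0.8489 [x] (5,4)
    t=1.7000 [y] (5,3)
    t=1.8842 [x] (4,3)
    t=2.9195 [x] (3,3)
    t=3.9548 [x] (2,3)
    t=4.9900 [x] (1,3)
    t=5.5637 [y] (1,2)
    t=6.0253 [x] (0,2) — stop
  → r_3 = 6.0253
beam 4: φ=270°, α=285°
  cosα=0.2588 sinα=-0.9659 | (6,4) | tMaxX 0.6955 tMaxY 0.4555 | tΔX 3.8637 tΔY 1.0353
    t=0.4555 [y] (6,3)
    t=0.6955 [x] (7,3) — stop
  → r_4 = 0.6955

ranges = [0.1863, 0.5798, 6.0253, 0.6955]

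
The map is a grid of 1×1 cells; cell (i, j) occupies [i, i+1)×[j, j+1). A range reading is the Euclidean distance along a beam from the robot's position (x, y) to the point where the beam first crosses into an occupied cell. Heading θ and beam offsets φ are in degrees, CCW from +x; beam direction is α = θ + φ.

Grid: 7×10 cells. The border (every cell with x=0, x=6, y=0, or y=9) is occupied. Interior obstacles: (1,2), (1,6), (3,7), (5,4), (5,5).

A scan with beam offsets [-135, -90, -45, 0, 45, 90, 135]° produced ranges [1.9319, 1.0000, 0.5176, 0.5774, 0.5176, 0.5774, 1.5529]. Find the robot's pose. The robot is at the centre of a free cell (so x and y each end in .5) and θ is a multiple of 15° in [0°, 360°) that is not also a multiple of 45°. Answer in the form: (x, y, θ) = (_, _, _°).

Enumerate (i+0.5, j+0.5, θ) over the 35 free cells and 16 admissible headings. For each, cast all 7 beams and compare to the given ranges.
  (3.5, 2.5, 150°): beam 1 = 2.5882 ≠ 1.9319 ✗
  (2.5, 3.5, 15°): beam 1 = 1.0000 ≠ 1.9319 ✗
  (1.5, 7.5, 30°): beam 1 = 0.5176 ≠ 1.9319 ✗
  (5.5, 6.5, 15°): beam 1 = 0.5774 ≠ 1.9319 ✗
  …
  (1.5, 8.5, 120°): r_1=1.9319, r_2=1.0000, r_3=0.5176, r_4=0.5774, r_5=0.5176, r_6=0.5774, r_7=1.5529 — all match ✓
Only this pose fits every beam.

(x, y, θ) = (1.5, 8.5, 120°)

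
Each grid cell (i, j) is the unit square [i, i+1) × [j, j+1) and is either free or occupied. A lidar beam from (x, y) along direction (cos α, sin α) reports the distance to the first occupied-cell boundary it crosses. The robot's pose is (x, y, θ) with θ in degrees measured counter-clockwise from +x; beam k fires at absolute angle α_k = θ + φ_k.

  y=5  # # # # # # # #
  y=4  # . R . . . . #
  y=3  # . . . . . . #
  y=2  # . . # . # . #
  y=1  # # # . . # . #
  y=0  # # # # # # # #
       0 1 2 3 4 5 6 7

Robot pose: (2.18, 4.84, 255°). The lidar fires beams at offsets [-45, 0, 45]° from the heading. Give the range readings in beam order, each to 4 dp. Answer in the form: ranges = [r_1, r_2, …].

beam 1: φ=-45°, α=210°
  cosα=-0.8660 sinα=-0.5000 | (2,4) | tMaxX 0.2078 tMaxY 1.6800 | tΔX 1.1547 tΔY 2.0000
    t=0.2078 [x] (1,4)
    t=1.3625 [x] (0,4) — stop
  → r_1 = 1.3625
beam 2: φ=0°, α=255°
  cosα=-0.2588 sinα=-0.9659 | (2,4) | tMaxX 0.6955 tMaxY 0.8696 | tΔX 3.8637 tΔY 1.0353
    t=0.6955 [x] (1,4)
    t=0.8696 [y] (1,3)
    t=1.9049 [y] (1,2)
    t=2.9402 [y] (1,1) — stop
  → r_2 = 2.9402
beam 3: φ=45°, α=300°
  cosα=0.5000 sinα=-0.8660 | (2,4) | tMaxX 1.6400 tMaxY 0.9699 | tΔX 2.0000 tΔY 1.1547
    t=0.9699 [y] (2,3)
    t=1.6400 [x] (3,3)
    t=2.1246 [y] (3,2) — stop
  → r_3 = 2.1246

ranges = [1.3625, 2.9402, 2.1246]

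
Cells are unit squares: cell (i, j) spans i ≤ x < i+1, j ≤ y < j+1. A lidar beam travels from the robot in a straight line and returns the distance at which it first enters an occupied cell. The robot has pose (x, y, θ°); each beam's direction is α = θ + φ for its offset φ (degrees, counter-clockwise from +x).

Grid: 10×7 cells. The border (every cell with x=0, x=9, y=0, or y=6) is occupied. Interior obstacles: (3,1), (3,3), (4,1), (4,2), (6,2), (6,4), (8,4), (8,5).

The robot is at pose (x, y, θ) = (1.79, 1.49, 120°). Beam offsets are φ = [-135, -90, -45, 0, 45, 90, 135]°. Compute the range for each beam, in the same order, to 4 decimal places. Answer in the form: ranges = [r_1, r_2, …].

ranges = [1.2527, 2.5519, 4.6691, 1.5800, 0.8179, 0.9122, 0.5073]

beam 1: φ=-135°, α=345°
  d=(0.9659,-0.2588)  start (1,1)  tX=0.2174 tY=1.8932  stride 1/|dx|=1.0353 1/|dy|=3.8637
    cross x-line → (2,1), t=0.2174
    cross x-line → (3,1), t=1.2527 (wall)
  → r_1 = 1.2527
beam 2: φ=-90°, α=30°
  d=(0.8660,0.5000)  start (1,1)  tX=0.2425 tY=1.0200  stride 1/|dx|=1.1547 1/|dy|=2.0000
    cross x-line → (2,1), t=0.2425
    cross y-line → (2,2), t=1.0200
    cross x-line → (3,2), t=1.3972
    cross x-line → (4,2), t=2.5519 (wall)
  → r_2 = 2.5519
beam 3: φ=-45°, α=75°
  d=(0.2588,0.9659)  start (1,1)  tX=0.8114 tY=0.5280  stride 1/|dx|=3.8637 1/|dy|=1.0353
    cross y-line → (1,2), t=0.5280
    cross x-line → (2,2), t=0.8114
    cross y-line → (2,3), t=1.5633
    cross y-line → (2,4), t=2.5985
    cross y-line → (2,5), t=3.6338
    cross y-line → (2,6), t=4.6691 (wall)
  → r_3 = 4.6691
beam 4: φ=0°, α=120°
  d=(-0.5000,0.8660)  start (1,1)  tX=1.5800 tY=0.5889  stride 1/|dx|=2.0000 1/|dy|=1.1547
    cross y-line → (1,2), t=0.5889
    cross x-line → (0,2), t=1.5800 (wall)
  → r_4 = 1.5800
beam 5: φ=45°, α=165°
  d=(-0.9659,0.2588)  start (1,1)  tX=0.8179 tY=1.9705  stride 1/|dx|=1.0353 1/|dy|=3.8637
    cross x-line → (0,1), t=0.8179 (wall)
  → r_5 = 0.8179
beam 6: φ=90°, α=210°
  d=(-0.8660,-0.5000)  start (1,1)  tX=0.9122 tY=0.9800  stride 1/|dx|=1.1547 1/|dy|=2.0000
    cross x-line → (0,1), t=0.9122 (wall)
  → r_6 = 0.9122
beam 7: φ=135°, α=255°
  d=(-0.2588,-0.9659)  start (1,1)  tX=3.0523 tY=0.5073  stride 1/|dx|=3.8637 1/|dy|=1.0353
    cross y-line → (1,0), t=0.5073 (wall)
  → r_7 = 0.5073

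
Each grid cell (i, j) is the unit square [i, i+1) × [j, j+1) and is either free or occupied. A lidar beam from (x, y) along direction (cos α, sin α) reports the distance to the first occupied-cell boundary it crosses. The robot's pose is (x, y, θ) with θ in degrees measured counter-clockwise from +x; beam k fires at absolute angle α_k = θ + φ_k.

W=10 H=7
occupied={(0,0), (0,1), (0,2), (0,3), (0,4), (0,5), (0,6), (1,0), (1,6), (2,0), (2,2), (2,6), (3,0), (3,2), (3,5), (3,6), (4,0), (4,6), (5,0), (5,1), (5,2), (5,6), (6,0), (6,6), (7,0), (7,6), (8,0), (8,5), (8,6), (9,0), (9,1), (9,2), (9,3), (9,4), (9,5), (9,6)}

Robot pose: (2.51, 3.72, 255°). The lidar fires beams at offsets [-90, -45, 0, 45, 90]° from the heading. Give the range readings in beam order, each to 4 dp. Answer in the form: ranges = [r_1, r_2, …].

beam 1: φ=-90°, α=165°
  d=(-0.9659,0.2588)  start (2,3)  tX=0.5280 tY=1.0818  stride 1/|dx|=1.0353 1/|dy|=3.8637
    cross x-line → (1,3), t=0.5280
    cross y-line → (1,4), t=1.0818
    cross x-line → (0,4), t=1.5633 (wall)
  → r_1 = 1.5633
beam 2: φ=-45°, α=210°
  d=(-0.8660,-0.5000)  start (2,3)  tX=0.5889 tY=1.4400  stride 1/|dx|=1.1547 1/|dy|=2.0000
    cross x-line → (1,3), t=0.5889
    cross y-line → (1,2), t=1.4400
    cross x-line → (0,2), t=1.7436 (wall)
  → r_2 = 1.7436
beam 3: φ=0°, α=255°
  d=(-0.2588,-0.9659)  start (2,3)  tX=1.9705 tY=0.7454  stride 1/|dx|=3.8637 1/|dy|=1.0353
    cross y-line → (2,2), t=0.7454 (wall)
  → r_3 = 0.7454
beam 4: φ=45°, α=300°
  d=(0.5000,-0.8660)  start (2,3)  tX=0.9800 tY=0.8314  stride 1/|dx|=2.0000 1/|dy|=1.1547
    cross y-line → (2,2), t=0.8314 (wall)
  → r_4 = 0.8314
beam 5: φ=90°, α=345°
  d=(0.9659,-0.2588)  start (2,3)  tX=0.5073 tY=2.7819  stride 1/|dx|=1.0353 1/|dy|=3.8637
    cross x-line → (3,3), t=0.5073
    cross x-line → (4,3), t=1.5426
    cross x-line → (5,3), t=2.5778
    cross y-line → (5,2), t=2.7819 (wall)
  → r_5 = 2.7819

ranges = [1.5633, 1.7436, 0.7454, 0.8314, 2.7819]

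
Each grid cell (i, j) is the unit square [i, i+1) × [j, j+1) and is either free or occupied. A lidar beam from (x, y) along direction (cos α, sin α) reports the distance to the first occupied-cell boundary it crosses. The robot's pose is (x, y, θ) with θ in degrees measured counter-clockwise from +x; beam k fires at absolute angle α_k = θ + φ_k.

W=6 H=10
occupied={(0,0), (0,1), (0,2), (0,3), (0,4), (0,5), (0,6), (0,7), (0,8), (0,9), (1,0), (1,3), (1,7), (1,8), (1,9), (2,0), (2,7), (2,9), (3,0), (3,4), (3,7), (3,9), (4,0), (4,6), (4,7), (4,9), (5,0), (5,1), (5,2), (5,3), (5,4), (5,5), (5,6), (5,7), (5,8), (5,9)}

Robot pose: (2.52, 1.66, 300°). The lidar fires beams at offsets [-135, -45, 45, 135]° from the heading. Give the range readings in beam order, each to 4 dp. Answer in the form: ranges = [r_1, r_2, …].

ranges = [1.5736, 0.6833, 2.5500, 2.4225]

beam 1: φ=-135°, α=165°
  cosα=-0.9659 sinα=0.2588 | (2,1) | tMaxX 0.5383 tMaxY 1.3137 | tΔX 1.0353 tΔY 3.8637
    t=0.5383 [x] (1,1)
    t=1.3137 [y] (1,2)
    t=1.5736 [x] (0,2) — stop
  → r_1 = 1.5736
beam 2: φ=-45°, α=255°
  cosα=-0.2588 sinα=-0.9659 | (2,1) | tMaxX 2.0091 tMaxY 0.6833 | tΔX 3.8637 tΔY 1.0353
    t=0.6833 [y] (2,0) — stop
  → r_2 = 0.6833
beam 3: φ=45°, α=345°
  cosα=0.9659 sinα=-0.2588 | (2,1) | tMaxX 0.4969 tMaxY 2.5500 | tΔX 1.0353 tΔY 3.8637
    t=0.4969 [x] (3,1)
    t=1.5322 [x] (4,1)
    t=2.5500 [y] (4,0) — stop
  → r_3 = 2.5500
beam 4: φ=135°, α=75°
  cosα=0.2588 sinα=0.9659 | (2,1) | tMaxX 1.8546 tMaxY 0.3520 | tΔX 3.8637 tΔY 1.0353
    t=0.3520 [y] (2,2)
    t=1.3873 [y] (2,3)
    t=1.8546 [x] (3,3)
    t=2.4225 [y] (3,4) — stop
  → r_4 = 2.4225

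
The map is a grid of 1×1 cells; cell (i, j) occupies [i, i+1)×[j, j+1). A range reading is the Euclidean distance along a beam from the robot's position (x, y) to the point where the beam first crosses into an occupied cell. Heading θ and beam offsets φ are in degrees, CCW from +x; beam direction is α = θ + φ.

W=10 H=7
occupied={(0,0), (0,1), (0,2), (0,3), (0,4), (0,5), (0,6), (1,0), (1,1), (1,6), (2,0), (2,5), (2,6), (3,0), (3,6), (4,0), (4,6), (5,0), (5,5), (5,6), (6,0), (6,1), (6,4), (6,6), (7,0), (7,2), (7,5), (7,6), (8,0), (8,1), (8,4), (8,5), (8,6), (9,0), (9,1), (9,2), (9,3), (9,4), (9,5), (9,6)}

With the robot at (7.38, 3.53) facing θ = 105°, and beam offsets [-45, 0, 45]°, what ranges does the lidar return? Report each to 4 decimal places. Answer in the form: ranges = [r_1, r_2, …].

beam 1: φ=-45°, α=60°
  d=(0.5000,0.8660)  start (7,3)  tX=1.2400 tY=0.5427  stride 1/|dx|=2.0000 1/|dy|=1.1547
    cross y-line → (7,4), t=0.5427
    cross x-line → (8,4), t=1.2400 (wall)
  → r_1 = 1.2400
beam 2: φ=0°, α=105°
  d=(-0.2588,0.9659)  start (7,3)  tX=1.4682 tY=0.4866  stride 1/|dx|=3.8637 1/|dy|=1.0353
    cross y-line → (7,4), t=0.4866
    cross x-line → (6,4), t=1.4682 (wall)
  → r_2 = 1.4682
beam 3: φ=45°, α=150°
  d=(-0.8660,0.5000)  start (7,3)  tX=0.4388 tY=0.9400  stride 1/|dx|=1.1547 1/|dy|=2.0000
    cross x-line → (6,3), t=0.4388
    cross y-line → (6,4), t=0.9400 (wall)
  → r_3 = 0.9400

ranges = [1.2400, 1.4682, 0.9400]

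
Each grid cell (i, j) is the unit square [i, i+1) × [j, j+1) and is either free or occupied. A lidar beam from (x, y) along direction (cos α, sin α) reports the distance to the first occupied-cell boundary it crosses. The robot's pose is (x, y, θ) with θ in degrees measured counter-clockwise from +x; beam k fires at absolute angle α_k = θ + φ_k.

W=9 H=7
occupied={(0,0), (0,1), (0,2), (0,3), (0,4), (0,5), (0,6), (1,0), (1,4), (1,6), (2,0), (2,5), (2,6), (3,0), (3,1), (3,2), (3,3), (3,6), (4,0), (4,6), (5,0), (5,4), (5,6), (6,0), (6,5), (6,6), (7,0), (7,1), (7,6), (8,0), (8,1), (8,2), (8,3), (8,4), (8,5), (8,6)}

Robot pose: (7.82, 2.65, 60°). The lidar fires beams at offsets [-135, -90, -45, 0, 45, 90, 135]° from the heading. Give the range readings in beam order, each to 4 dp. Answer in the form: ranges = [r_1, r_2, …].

beam 1: φ=-135°, α=285°
  d=(0.2588,-0.9659)  start (7,2)  tX=0.6955 tY=0.6729  stride 1/|dx|=3.8637 1/|dy|=1.0353
    cross y-line → (7,1), t=0.6729 (wall)
  → r_1 = 0.6729
beam 2: φ=-90°, α=330°
  d=(0.8660,-0.5000)  start (7,2)  tX=0.2078 tY=1.3000  stride 1/|dx|=1.1547 1/|dy|=2.0000
    cross x-line → (8,2), t=0.2078 (wall)
  → r_2 = 0.2078
beam 3: φ=-45°, α=15°
  d=(0.9659,0.2588)  start (7,2)  tX=0.1863 tY=1.3523  stride 1/|dx|=1.0353 1/|dy|=3.8637
    cross x-line → (8,2), t=0.1863 (wall)
  → r_3 = 0.1863
beam 4: φ=0°, α=60°
  d=(0.5000,0.8660)  start (7,2)  tX=0.3600 tY=0.4041  stride 1/|dx|=2.0000 1/|dy|=1.1547
    cross x-line → (8,2), t=0.3600 (wall)
  → r_4 = 0.3600
beam 5: φ=45°, α=105°
  d=(-0.2588,0.9659)  start (7,2)  tX=3.1682 tY=0.3623  stride 1/|dx|=3.8637 1/|dy|=1.0353
    cross y-line → (7,3), t=0.3623
    cross y-line → (7,4), t=1.3976
    cross y-line → (7,5), t=2.4329
    cross x-line → (6,5), t=3.1682 (wall)
  → r_5 = 3.1682
beam 6: φ=90°, α=150°
  d=(-0.8660,0.5000)  start (7,2)  tX=0.9469 tY=0.7000  stride 1/|dx|=1.1547 1/|dy|=2.0000
    cross y-line → (7,3), t=0.7000
    cross x-line → (6,3), t=0.9469
    cross x-line → (5,3), t=2.1016
    cross y-line → (5,4), t=2.7000 (wall)
  → r_6 = 2.7000
beam 7: φ=135°, α=195°
  d=(-0.9659,-0.2588)  start (7,2)  tX=0.8489 tY=2.5114  stride 1/|dx|=1.0353 1/|dy|=3.8637
    cross x-line → (6,2), t=0.8489
    cross x-line → (5,2), t=1.8842
    cross y-line → (5,1), t=2.5114
    cross x-line → (4,1), t=2.9195
    cross x-line → (3,1), t=3.9548 (wall)
  → r_7 = 3.9548

ranges = [0.6729, 0.2078, 0.1863, 0.3600, 3.1682, 2.7000, 3.9548]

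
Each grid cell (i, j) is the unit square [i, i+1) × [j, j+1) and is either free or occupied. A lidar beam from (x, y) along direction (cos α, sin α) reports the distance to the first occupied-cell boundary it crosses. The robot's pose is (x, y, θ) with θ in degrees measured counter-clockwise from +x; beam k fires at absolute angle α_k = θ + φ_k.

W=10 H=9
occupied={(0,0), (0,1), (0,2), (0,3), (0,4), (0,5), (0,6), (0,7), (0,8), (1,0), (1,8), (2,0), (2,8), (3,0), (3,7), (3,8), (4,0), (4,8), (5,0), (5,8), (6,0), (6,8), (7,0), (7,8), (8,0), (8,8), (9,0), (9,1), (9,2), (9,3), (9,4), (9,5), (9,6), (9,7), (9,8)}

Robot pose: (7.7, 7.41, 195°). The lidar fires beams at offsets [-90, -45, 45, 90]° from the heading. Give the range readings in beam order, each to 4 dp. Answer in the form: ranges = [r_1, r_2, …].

ranges = [0.6108, 1.1800, 7.4016, 5.0228]

beam 1: φ=-90°, α=105°
  dir = (cos 105°, sin 105°) = (-0.2588, 0.9659); from cell (7,7)
  next x-line at t=2.7046, next y-line at t=0.6108; Δt_x=3.8637, Δt_y=1.0353
    y: enter (7,8) at t=0.6108 ← occupied
  → r_1 = 0.6108
beam 2: φ=-45°, α=150°
  dir = (cos 150°, sin 150°) = (-0.8660, 0.5000); from cell (7,7)
  next x-line at t=0.8083, next y-line at t=1.1800; Δt_x=1.1547, Δt_y=2.0000
    x: enter (6,7) at t=0.8083
    y: enter (6,8) at t=1.1800 ← occupied
  → r_2 = 1.1800
beam 3: φ=45°, α=240°
  dir = (cos 240°, sin 240°) = (-0.5000, -0.8660); from cell (7,7)
  next x-line at t=1.4000, next y-line at t=0.4734; Δt_x=2.0000, Δt_y=1.1547
    y: enter (7,6) at t=0.4734
    x: enter (6,6) at t=1.4000
    y: enter (6,5) at t=1.6281
    y: enter (6,4) at t=2.7828
    x: enter (5,4) at t=3.4000
    y: enter (5,3) at t=3.9375
    y: enter (5,2) at t=5.0922
    x: enter (4,2) at t=5.4000
    y: enter (4,1) at t=6.2469
    x: enter (3,1) at t=7.4000
    y: enter (3,0) at t=7.4016 ← occupied
  → r_3 = 7.4016
beam 4: φ=90°, α=285°
  dir = (cos 285°, sin 285°) = (0.2588, -0.9659); from cell (7,7)
  next x-line at t=1.1591, next y-line at t=0.4245; Δt_x=3.8637, Δt_y=1.0353
    y: enter (7,6) at t=0.4245
    x: enter (8,6) at t=1.1591
    y: enter (8,5) at t=1.4597
    y: enter (8,4) at t=2.4950
    y: enter (8,3) at t=3.5303
    y: enter (8,2) at t=4.5656
    x: enter (9,2) at t=5.0228 ← occupied
  → r_4 = 5.0228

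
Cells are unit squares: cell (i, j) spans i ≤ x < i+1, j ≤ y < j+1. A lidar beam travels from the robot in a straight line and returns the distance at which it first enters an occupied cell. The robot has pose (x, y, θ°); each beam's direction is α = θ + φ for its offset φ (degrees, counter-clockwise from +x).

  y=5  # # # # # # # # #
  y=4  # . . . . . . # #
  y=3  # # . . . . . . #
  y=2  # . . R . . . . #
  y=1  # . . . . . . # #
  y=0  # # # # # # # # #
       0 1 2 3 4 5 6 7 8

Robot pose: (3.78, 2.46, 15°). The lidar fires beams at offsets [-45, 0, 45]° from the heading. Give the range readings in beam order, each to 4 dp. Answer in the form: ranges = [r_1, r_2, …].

beam 1: φ=-45°, α=330°
  dir = (cos 330°, sin 330°) = (0.8660, -0.5000); from cell (3,2)
  next x-line at t=0.2540, next y-line at t=0.9200; Δt_x=1.1547, Δt_y=2.0000
    x: enter (4,2) at t=0.2540
    y: enter (4,1) at t=0.9200
    x: enter (5,1) at t=1.4087
    x: enter (6,1) at t=2.5634
    y: enter (6,0) at t=2.9200 ← occupied
  → r_1 = 2.9200
beam 2: φ=0°, α=15°
  dir = (cos 15°, sin 15°) = (0.9659, 0.2588); from cell (3,2)
  next x-line at t=0.2278, next y-line at t=2.0864; Δt_x=1.0353, Δt_y=3.8637
    x: enter (4,2) at t=0.2278
    x: enter (5,2) at t=1.2630
    y: enter (5,3) at t=2.0864
    x: enter (6,3) at t=2.2983
    x: enter (7,3) at t=3.3336
    x: enter (8,3) at t=4.3689 ← occupied
  → r_2 = 4.3689
beam 3: φ=45°, α=60°
  dir = (cos 60°, sin 60°) = (0.5000, 0.8660); from cell (3,2)
  next x-line at t=0.4400, next y-line at t=0.6235; Δt_x=2.0000, Δt_y=1.1547
    x: enter (4,2) at t=0.4400
    y: enter (4,3) at t=0.6235
    y: enter (4,4) at t=1.7782
    x: enter (5,4) at t=2.4400
    y: enter (5,5) at t=2.9329 ← occupied
  → r_3 = 2.9329

ranges = [2.9200, 4.3689, 2.9329]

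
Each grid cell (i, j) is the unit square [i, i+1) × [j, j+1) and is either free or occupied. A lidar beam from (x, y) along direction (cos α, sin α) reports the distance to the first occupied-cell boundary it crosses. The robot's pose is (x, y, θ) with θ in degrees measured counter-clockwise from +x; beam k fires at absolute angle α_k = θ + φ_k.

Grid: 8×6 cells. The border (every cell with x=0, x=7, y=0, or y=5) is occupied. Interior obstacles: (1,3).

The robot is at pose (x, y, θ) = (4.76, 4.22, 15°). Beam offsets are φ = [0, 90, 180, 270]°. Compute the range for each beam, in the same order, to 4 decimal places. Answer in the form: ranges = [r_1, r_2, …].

beam 1: φ=0°, α=15°
  d=(0.9659,0.2588)  start (4,4)  tX=0.2485 tY=3.0137  stride 1/|dx|=1.0353 1/|dy|=3.8637
    cross x-line → (5,4), t=0.2485
    cross x-line → (6,4), t=1.2837
    cross x-line → (7,4), t=2.3190 (wall)
  → r_1 = 2.3190
beam 2: φ=90°, α=105°
  d=(-0.2588,0.9659)  start (4,4)  tX=2.9364 tY=0.8075  stride 1/|dx|=3.8637 1/|dy|=1.0353
    cross y-line → (4,5), t=0.8075 (wall)
  → r_2 = 0.8075
beam 3: φ=180°, α=195°
  d=(-0.9659,-0.2588)  start (4,4)  tX=0.7868 tY=0.8500  stride 1/|dx|=1.0353 1/|dy|=3.8637
    cross x-line → (3,4), t=0.7868
    cross y-line → (3,3), t=0.8500
    cross x-line → (2,3), t=1.8221
    cross x-line → (1,3), t=2.8574 (wall)
  → r_3 = 2.8574
beam 4: φ=270°, α=285°
  d=(0.2588,-0.9659)  start (4,4)  tX=0.9273 tY=0.2278  stride 1/|dx|=3.8637 1/|dy|=1.0353
    cross y-line → (4,3), t=0.2278
    cross x-line → (5,3), t=0.9273
    cross y-line → (5,2), t=1.2630
    cross y-line → (5,1), t=2.2983
    cross y-line → (5,0), t=3.3336 (wall)
  → r_4 = 3.3336

ranges = [2.3190, 0.8075, 2.8574, 3.3336]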